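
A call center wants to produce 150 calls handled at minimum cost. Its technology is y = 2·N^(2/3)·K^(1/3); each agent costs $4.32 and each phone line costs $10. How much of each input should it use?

Cost minimization requires the marginal rate of technical substitution to equal the input-price ratio: MP_N/MP_K = w/r.
Here MP_N/MP_K = (2/3)·(K/N)/(1/3) = 2·(K/N). Setting this equal to 4.32/10 = 0.432 gives K = 0.216N.
Substituting into y = 150: 2·N^(2/3)·(0.216N)^(1/3) = 150.
Solving, N = 125 and K = 27.

N* = 125, K* = 27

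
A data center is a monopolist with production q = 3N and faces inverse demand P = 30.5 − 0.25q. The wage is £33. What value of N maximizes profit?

Marginal revenue from the inverse demand is MR = 30.5 − 0.5q.
The marginal product is MP_N = 3.
A monopolist hires until marginal revenue product equals the wage: MR·MP_N = w.
(30.5 − 1.5N)·3 = 33, so N = 13.

N* = 13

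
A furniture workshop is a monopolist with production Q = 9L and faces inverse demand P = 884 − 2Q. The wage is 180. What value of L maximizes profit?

L* = 24

Marginal revenue from the inverse demand is MR = 884 − 4Q.
The marginal product is MP_L = 9.
A monopolist hires until marginal revenue product equals the wage: MR·MP_L = w.
(884 − 36L)·9 = 180, so L = 24.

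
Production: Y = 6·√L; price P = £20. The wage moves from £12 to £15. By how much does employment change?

From P·MP_L = w with MP_L = 3·L^(-1/2), the labor demand is L(w) = (60/w)^(2).
At w = 12: L = 25. At w = 15: L = 16.
ΔL = 16 − 25 = -9.

ΔL = -9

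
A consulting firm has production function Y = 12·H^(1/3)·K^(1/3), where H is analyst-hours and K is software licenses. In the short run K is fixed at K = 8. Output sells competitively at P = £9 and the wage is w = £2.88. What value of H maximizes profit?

With K = 8, MP_H = (1/3)·12·H^(-2/3)·8^(1/3) = 8·H^(-2/3).
Profit maximization for a price taker requires P·MP_H = w: 9·8·H^(-2/3) = 2.88.
So H^(-2/3) = 0.04, which gives H = 125.

H* = 125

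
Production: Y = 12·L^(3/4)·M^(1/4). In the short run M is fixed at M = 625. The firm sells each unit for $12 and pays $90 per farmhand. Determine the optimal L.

With M = 625, MP_L = (3/4)·12·L^(-1/4)·625^(1/4) = 45·L^(-1/4).
Profit maximization for a price taker requires P·MP_L = w: 12·45·L^(-1/4) = 90.
So L^(-1/4) = 1/6, which gives L = 1296.

L* = 1296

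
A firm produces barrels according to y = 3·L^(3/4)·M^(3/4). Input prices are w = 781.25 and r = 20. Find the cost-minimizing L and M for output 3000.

Cost minimization requires the marginal rate of technical substitution to equal the input-price ratio: MP_L/MP_M = w/r.
Here MP_L/MP_M = (3/4)·(M/L)/(3/4) = (M/L). Setting this equal to 781.25/20 = 39.0625 gives M = 39.0625L.
Substituting into y = 3000: 3·L^(3/4)·(39.0625L)^(3/4) = 3000.
Solving, L = 16 and M = 625.

L* = 16, M* = 625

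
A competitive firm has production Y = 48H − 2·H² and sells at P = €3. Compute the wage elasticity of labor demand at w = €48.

ε = -0.5

From P·MP_H = w with MP_H = 48 − 4H, labor demand is H(w) = (48 − w/3)/4.
dH/dw = −1/(12) = -1/12.
At w = 48, H = 8, so ε = (dH/dw)·(w/H) = (-1/12)·(48/8) = -0.5.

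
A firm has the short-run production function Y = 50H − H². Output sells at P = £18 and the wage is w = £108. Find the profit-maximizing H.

H* = 22

The marginal product of H is MP_H = 50 − 2H.
A price-taking firm hires until the value of the marginal product equals the wage: P·MP_H = w, so 18·(50 − 2H) = 108.
Then 50 − 2H = 6, giving H = 22.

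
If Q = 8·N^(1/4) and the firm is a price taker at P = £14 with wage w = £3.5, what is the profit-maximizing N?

MP_N = (1/4)·8·N^(-3/4) = 2·N^(-3/4).
Profit maximization for a price taker requires P·MP_N = w: 14·2·N^(-3/4) = 3.5.
So N^(-3/4) = 0.125, which gives N = 16.

N* = 16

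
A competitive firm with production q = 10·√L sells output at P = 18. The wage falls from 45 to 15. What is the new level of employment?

From P·MP_L = w with MP_L = 5·L^(-1/2), the labor demand is L(w) = (90/w)^(2).
At w = 45: L = 4. At w = 15: L = 36.

L* = 36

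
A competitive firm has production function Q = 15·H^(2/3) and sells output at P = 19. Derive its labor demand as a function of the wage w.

MP_H = (2/3)·15·H^(-1/3) = 10·H^(-1/3).
Setting P·MP_H = w: 190·H^(-1/3) = w.
Solving for H: H^(-1/3) = w/190, so H = (190/w)^(3).

H(w) = 6859000/w³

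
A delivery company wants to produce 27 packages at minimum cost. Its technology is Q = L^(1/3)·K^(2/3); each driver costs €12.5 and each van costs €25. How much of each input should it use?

L* = 27, K* = 27

Cost minimization requires the marginal rate of technical substitution to equal the input-price ratio: MP_L/MP_K = w/r.
Here MP_L/MP_K = (1/3)·(K/L)/(2/3) = 0.5·(K/L). Setting this equal to 12.5/25 = 0.5 gives K = L.
Substituting into Q = 27: L^(1/3)·(L)^(2/3) = 27.
Solving, L = 27 and K = 27.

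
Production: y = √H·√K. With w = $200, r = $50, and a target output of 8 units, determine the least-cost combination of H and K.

Cost minimization requires the marginal rate of technical substitution to equal the input-price ratio: MP_H/MP_K = w/r.
Here MP_H/MP_K = (1/2)·(K/H)/(1/2) = (K/H). Setting this equal to 200/50 = 4 gives K = 4H.
Substituting into y = 8: H^(1/2)·(4H)^(1/2) = 8.
Solving, H = 4 and K = 16.

H* = 4, K* = 16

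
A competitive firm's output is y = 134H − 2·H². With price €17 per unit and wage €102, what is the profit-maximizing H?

The marginal product of H is MP_H = 134 − 4H.
A price-taking firm hires until the value of the marginal product equals the wage: P·MP_H = w, so 17·(134 − 4H) = 102.
Then 134 − 4H = 6, giving H = 32.

H* = 32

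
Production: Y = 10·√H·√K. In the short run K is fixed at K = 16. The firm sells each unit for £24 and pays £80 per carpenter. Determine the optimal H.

H* = 36

With K = 16, MP_H = (1/2)·10·H^(-1/2)·16^(1/2) = 20·H^(-1/2).
Profit maximization for a price taker requires P·MP_H = w: 24·20·H^(-1/2) = 80.
So H^(-1/2) = 1/6, which gives H = 36.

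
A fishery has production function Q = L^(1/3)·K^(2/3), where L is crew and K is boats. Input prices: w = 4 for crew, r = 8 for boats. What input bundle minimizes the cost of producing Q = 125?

Cost minimization requires the marginal rate of technical substitution to equal the input-price ratio: MP_L/MP_K = w/r.
Here MP_L/MP_K = (1/3)·(K/L)/(2/3) = 0.5·(K/L). Setting this equal to 4/8 = 0.5 gives K = L.
Substituting into Q = 125: L^(1/3)·(L)^(2/3) = 125.
Solving, L = 125 and K = 125.

L* = 125, K* = 125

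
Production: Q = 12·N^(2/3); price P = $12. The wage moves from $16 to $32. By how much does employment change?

From P·MP_N = w with MP_N = 8·N^(-1/3), the labor demand is N(w) = (96/w)^(3).
At w = 16: N = 216. At w = 32: N = 27.
ΔN = 27 − 216 = -189.

ΔN = -189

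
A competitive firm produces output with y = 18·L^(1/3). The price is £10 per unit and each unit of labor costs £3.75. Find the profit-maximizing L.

L* = 64

MP_L = (1/3)·18·L^(-2/3) = 6·L^(-2/3).
Profit maximization for a price taker requires P·MP_L = w: 10·6·L^(-2/3) = 3.75.
So L^(-2/3) = 0.0625, which gives L = 64.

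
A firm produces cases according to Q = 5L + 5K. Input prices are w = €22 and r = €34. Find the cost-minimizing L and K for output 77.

The inputs are perfect substitutes, so the firm uses whichever has the lower cost per unit of output.
Cost per unit of output via L is w/5 = 4.4; via K it is r/5 = 6.8. L is cheaper.
Producing Q = 77 with L alone: L = 15.4, K = 0.

L* = 15.4, K* = 0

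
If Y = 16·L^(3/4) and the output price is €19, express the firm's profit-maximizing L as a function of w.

L(w) = (228/w)^(4)

MP_L = (3/4)·16·L^(-1/4) = 12·L^(-1/4).
Setting P·MP_L = w: 228·L^(-1/4) = w.
Solving for L: L^(-1/4) = w/228, so L = (228/w)^(4).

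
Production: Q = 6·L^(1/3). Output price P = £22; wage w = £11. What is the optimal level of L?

MP_L = (1/3)·6·L^(-2/3) = 2·L^(-2/3).
Profit maximization for a price taker requires P·MP_L = w: 22·2·L^(-2/3) = 11.
So L^(-2/3) = 0.25, which gives L = 8.

L* = 8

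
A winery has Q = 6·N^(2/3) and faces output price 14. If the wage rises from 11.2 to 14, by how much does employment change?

From P·MP_N = w with MP_N = 4·N^(-1/3), the labor demand is N(w) = (56/w)^(3).
At w = 11.2: N = 125. At w = 14: N = 64.
ΔN = 64 − 125 = -61.

ΔN = -61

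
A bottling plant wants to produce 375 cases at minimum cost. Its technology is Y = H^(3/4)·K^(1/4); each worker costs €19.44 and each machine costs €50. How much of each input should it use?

Cost minimization requires the marginal rate of technical substitution to equal the input-price ratio: MP_H/MP_K = w/r.
Here MP_H/MP_K = (3/4)·(K/H)/(1/4) = 3·(K/H). Setting this equal to 19.44/50 = 0.3888 gives K = 0.1296H.
Substituting into Y = 375: H^(3/4)·(0.1296H)^(1/4) = 375.
Solving, H = 625 and K = 81.

H* = 625, K* = 81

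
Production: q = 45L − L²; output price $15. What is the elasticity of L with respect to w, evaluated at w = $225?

From P·MP_L = w with MP_L = 45 − 2L, labor demand is L(w) = (45 − w/15)/2.
dL/dw = −1/(30) = -1/30.
At w = 225, L = 15, so ε = (dL/dw)·(w/L) = (-1/30)·(225/15) = -0.5.

ε = -0.5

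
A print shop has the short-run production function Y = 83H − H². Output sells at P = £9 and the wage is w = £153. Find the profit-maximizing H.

H* = 33

The marginal product of H is MP_H = 83 − 2H.
A price-taking firm hires until the value of the marginal product equals the wage: P·MP_H = w, so 9·(83 − 2H) = 153.
Then 83 − 2H = 17, giving H = 33.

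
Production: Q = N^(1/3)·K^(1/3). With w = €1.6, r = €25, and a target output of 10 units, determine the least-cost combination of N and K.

Cost minimization requires the marginal rate of technical substitution to equal the input-price ratio: MP_N/MP_K = w/r.
Here MP_N/MP_K = (1/3)·(K/N)/(1/3) = (K/N). Setting this equal to 1.6/25 = 0.064 gives K = 0.064N.
Substituting into Q = 10: N^(1/3)·(0.064N)^(1/3) = 10.
Solving, N = 125 and K = 8.

N* = 125, K* = 8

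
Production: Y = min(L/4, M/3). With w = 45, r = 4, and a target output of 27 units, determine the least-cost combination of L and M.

L* = 108, M* = 81

With a fixed-proportions technology, the cost-minimizing bundle uses no slack in either input: L/4 = M/3 = Y.
So L = 4·27 = 108 and M = 3·27 = 81.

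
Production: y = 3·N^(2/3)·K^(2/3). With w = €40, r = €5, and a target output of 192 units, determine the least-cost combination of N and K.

N* = 8, K* = 64

Cost minimization requires the marginal rate of technical substitution to equal the input-price ratio: MP_N/MP_K = w/r.
Here MP_N/MP_K = (2/3)·(K/N)/(2/3) = (K/N). Setting this equal to 40/5 = 8 gives K = 8N.
Substituting into y = 192: 3·N^(2/3)·(8N)^(2/3) = 192.
Solving, N = 8 and K = 64.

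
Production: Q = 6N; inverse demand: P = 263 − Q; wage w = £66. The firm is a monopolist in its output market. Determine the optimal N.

Marginal revenue from the inverse demand is MR = 263 − 2Q.
The marginal product is MP_N = 6.
A monopolist hires until marginal revenue product equals the wage: MR·MP_N = w.
(263 − 12N)·6 = 66, so N = 21.

N* = 21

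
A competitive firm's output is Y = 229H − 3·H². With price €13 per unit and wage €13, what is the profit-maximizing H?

The marginal product of H is MP_H = 229 − 6H.
A price-taking firm hires until the value of the marginal product equals the wage: P·MP_H = w, so 13·(229 − 6H) = 13.
Then 229 − 6H = 1, giving H = 38.

H* = 38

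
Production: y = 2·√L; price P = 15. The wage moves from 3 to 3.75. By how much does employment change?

From P·MP_L = w with MP_L = L^(-1/2), the labor demand is L(w) = (15/w)^(2).
At w = 3: L = 25. At w = 3.75: L = 16.
ΔL = 16 − 25 = -9.

ΔL = -9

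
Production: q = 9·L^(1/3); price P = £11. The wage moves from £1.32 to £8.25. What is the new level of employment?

L* = 8

From P·MP_L = w with MP_L = 3·L^(-2/3), the labor demand is L(w) = (33/w)^(3/2).
At w = 1.32: L = 125. At w = 8.25: L = 8.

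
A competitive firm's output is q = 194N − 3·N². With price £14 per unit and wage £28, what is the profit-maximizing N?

N* = 32

The marginal product of N is MP_N = 194 − 6N.
A price-taking firm hires until the value of the marginal product equals the wage: P·MP_N = w, so 14·(194 − 6N) = 28.
Then 194 − 6N = 2, giving N = 32.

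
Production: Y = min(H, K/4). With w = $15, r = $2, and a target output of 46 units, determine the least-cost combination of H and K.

H* = 46, K* = 184

With a fixed-proportions technology, the cost-minimizing bundle uses no slack in either input: H = K/4 = Y.
So H = 46 and K = 4·46 = 184.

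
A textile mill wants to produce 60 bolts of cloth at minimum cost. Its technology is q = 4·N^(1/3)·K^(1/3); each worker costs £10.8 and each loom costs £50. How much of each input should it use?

Cost minimization requires the marginal rate of technical substitution to equal the input-price ratio: MP_N/MP_K = w/r.
Here MP_N/MP_K = (1/3)·(K/N)/(1/3) = (K/N). Setting this equal to 10.8/50 = 0.216 gives K = 0.216N.
Substituting into q = 60: 4·N^(1/3)·(0.216N)^(1/3) = 60.
Solving, N = 125 and K = 27.

N* = 125, K* = 27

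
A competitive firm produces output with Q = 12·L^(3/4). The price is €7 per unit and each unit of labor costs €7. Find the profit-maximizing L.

MP_L = (3/4)·12·L^(-1/4) = 9·L^(-1/4).
Profit maximization for a price taker requires P·MP_L = w: 7·9·L^(-1/4) = 7.
So L^(-1/4) = 1/9, which gives L = 6561.

L* = 6561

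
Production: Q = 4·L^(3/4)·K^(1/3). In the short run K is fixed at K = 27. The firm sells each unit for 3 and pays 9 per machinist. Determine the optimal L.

L* = 81

With K = 27, MP_L = (3/4)·4·L^(-1/4)·27^(1/3) = 9·L^(-1/4).
Profit maximization for a price taker requires P·MP_L = w: 3·9·L^(-1/4) = 9.
So L^(-1/4) = 1/3, which gives L = 81.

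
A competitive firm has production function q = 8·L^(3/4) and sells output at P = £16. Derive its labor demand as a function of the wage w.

MP_L = (3/4)·8·L^(-1/4) = 6·L^(-1/4).
Setting P·MP_L = w: 96·L^(-1/4) = w.
Solving for L: L^(-1/4) = w/96, so L = (96/w)^(4).

L(w) = (96/w)^(4)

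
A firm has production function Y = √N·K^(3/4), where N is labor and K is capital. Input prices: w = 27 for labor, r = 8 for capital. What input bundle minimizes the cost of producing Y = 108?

N* = 16, K* = 81

Cost minimization requires the marginal rate of technical substitution to equal the input-price ratio: MP_N/MP_K = w/r.
Here MP_N/MP_K = (1/2)·(K/N)/(3/4) = (2/3)·(K/N). Setting this equal to 27/8 = 3.375 gives K = 5.0625N.
Substituting into Y = 108: N^(1/2)·(5.0625N)^(3/4) = 108.
Solving, N = 16 and K = 81.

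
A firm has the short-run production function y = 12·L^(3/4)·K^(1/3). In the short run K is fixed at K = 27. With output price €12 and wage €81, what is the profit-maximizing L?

L* = 256

With K = 27, MP_L = (3/4)·12·L^(-1/4)·27^(1/3) = 27·L^(-1/4).
Profit maximization for a price taker requires P·MP_L = w: 12·27·L^(-1/4) = 81.
So L^(-1/4) = 0.25, which gives L = 256.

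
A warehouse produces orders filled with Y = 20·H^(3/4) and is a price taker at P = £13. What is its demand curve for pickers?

H(w) = (195/w)^(4)

MP_H = (3/4)·20·H^(-1/4) = 15·H^(-1/4).
Setting P·MP_H = w: 195·H^(-1/4) = w.
Solving for H: H^(-1/4) = w/195, so H = (195/w)^(4).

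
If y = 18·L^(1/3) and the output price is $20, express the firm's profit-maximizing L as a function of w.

MP_L = (1/3)·18·L^(-2/3) = 6·L^(-2/3).
Setting P·MP_L = w: 120·L^(-2/3) = w.
Solving for L: L^(-2/3) = w/120, so L = (120/w)^(3/2).

L(w) = (120/w)^(3/2)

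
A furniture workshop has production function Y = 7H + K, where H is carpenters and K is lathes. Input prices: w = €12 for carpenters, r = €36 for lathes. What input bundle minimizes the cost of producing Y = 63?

H* = 9, K* = 0

The inputs are perfect substitutes, so the firm uses whichever has the lower cost per unit of output.
Cost per unit of output via H is 12/7; via K it is 36. H is cheaper.
Producing Y = 63 with H alone: H = 9, K = 0.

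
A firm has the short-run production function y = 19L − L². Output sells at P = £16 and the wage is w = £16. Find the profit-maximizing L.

The marginal product of L is MP_L = 19 − 2L.
A price-taking firm hires until the value of the marginal product equals the wage: P·MP_L = w, so 16·(19 − 2L) = 16.
Then 19 − 2L = 1, giving L = 9.

L* = 9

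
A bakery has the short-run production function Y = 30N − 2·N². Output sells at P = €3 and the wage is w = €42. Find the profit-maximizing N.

N* = 4

The marginal product of N is MP_N = 30 − 4N.
A price-taking firm hires until the value of the marginal product equals the wage: P·MP_N = w, so 3·(30 − 4N) = 42.
Then 30 − 4N = 14, giving N = 4.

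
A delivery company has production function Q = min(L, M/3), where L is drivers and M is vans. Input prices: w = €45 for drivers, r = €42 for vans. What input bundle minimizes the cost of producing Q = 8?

L* = 8, M* = 24

With a fixed-proportions technology, the cost-minimizing bundle uses no slack in either input: L = M/3 = Q.
So L = 8 and M = 3·8 = 24.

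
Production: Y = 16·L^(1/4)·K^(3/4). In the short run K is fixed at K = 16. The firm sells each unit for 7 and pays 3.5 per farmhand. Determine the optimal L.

L* = 256

With K = 16, MP_L = (1/4)·16·L^(-3/4)·16^(3/4) = 32·L^(-3/4).
Profit maximization for a price taker requires P·MP_L = w: 7·32·L^(-3/4) = 3.5.
So L^(-3/4) = 0.015625, which gives L = 256.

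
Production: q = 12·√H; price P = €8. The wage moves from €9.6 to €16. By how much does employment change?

ΔH = -16

From P·MP_H = w with MP_H = 6·H^(-1/2), the labor demand is H(w) = (48/w)^(2).
At w = 9.6: H = 25. At w = 16: H = 9.
ΔH = 9 − 25 = -16.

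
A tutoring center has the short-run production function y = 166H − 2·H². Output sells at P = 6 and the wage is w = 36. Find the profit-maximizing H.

The marginal product of H is MP_H = 166 − 4H.
A price-taking firm hires until the value of the marginal product equals the wage: P·MP_H = w, so 6·(166 − 4H) = 36.
Then 166 − 4H = 6, giving H = 40.

H* = 40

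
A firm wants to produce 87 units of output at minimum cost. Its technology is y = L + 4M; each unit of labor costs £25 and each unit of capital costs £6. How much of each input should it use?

L* = 0, M* = 21.75

The inputs are perfect substitutes, so the firm uses whichever has the lower cost per unit of output.
Cost per unit of output via L is 25; via M it is 1.5. M is cheaper.
Producing y = 87 with M alone: L = 0, M = 21.75.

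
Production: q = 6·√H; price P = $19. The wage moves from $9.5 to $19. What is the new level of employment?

H* = 9

From P·MP_H = w with MP_H = 3·H^(-1/2), the labor demand is H(w) = (57/w)^(2).
At w = 9.5: H = 36. At w = 19: H = 9.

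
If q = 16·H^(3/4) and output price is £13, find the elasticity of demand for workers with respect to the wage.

MP_H = (3/4)·16·H^(-1/4), so P·MP_H = w gives 156·H^(-1/4) = w.
Solving, H(w) = (156/w)^(4). This is a constant-elasticity form: H ∝ w^(−4), so ε = −4.

ε = -4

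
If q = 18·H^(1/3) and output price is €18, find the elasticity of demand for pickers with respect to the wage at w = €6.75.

MP_H = (1/3)·18·H^(-2/3), so P·MP_H = w gives 108·H^(-2/3) = w.
Solving, H(w) = (108/w)^(3/2). This is a constant-elasticity form: H ∝ w^(−3/2), so ε = −3/2.

ε = -1.5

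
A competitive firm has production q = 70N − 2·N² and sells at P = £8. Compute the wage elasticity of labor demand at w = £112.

ε = -0.25

From P·MP_N = w with MP_N = 70 − 4N, labor demand is N(w) = (70 − w/8)/4.
dN/dw = −1/(32) = -0.03125.
At w = 112, N = 14, so ε = (dN/dw)·(w/N) = (-0.03125)·(112/14) = -0.25.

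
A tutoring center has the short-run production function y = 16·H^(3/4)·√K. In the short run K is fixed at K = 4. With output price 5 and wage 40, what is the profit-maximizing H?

With K = 4, MP_H = (3/4)·16·H^(-1/4)·4^(1/2) = 24·H^(-1/4).
Profit maximization for a price taker requires P·MP_H = w: 5·24·H^(-1/4) = 40.
So H^(-1/4) = 1/3, which gives H = 81.

H* = 81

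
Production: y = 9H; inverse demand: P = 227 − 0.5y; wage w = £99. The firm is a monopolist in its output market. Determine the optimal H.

Marginal revenue from the inverse demand is MR = 227 − y.
The marginal product is MP_H = 9.
A monopolist hires until marginal revenue product equals the wage: MR·MP_H = w.
(227 − 9H)·9 = 99, so H = 24.

H* = 24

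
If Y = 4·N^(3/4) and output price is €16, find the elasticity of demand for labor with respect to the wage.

ε = -4

MP_N = (3/4)·4·N^(-1/4), so P·MP_N = w gives 48·N^(-1/4) = w.
Solving, N(w) = (48/w)^(4). This is a constant-elasticity form: N ∝ w^(−4), so ε = −4.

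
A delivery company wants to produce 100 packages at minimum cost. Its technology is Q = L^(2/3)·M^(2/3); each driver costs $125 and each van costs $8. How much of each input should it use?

Cost minimization requires the marginal rate of technical substitution to equal the input-price ratio: MP_L/MP_M = w/r.
Here MP_L/MP_M = (2/3)·(M/L)/(2/3) = (M/L). Setting this equal to 125/8 = 15.625 gives M = 15.625L.
Substituting into Q = 100: L^(2/3)·(15.625L)^(2/3) = 100.
Solving, L = 8 and M = 125.

L* = 8, M* = 125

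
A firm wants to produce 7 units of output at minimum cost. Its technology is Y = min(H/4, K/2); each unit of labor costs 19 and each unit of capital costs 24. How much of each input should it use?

H* = 28, K* = 14

With a fixed-proportions technology, the cost-minimizing bundle uses no slack in either input: H/4 = K/2 = Y.
So H = 4·7 = 28 and K = 2·7 = 14.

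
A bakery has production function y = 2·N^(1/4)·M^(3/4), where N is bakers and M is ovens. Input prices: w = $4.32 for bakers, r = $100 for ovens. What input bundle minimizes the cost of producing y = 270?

Cost minimization requires the marginal rate of technical substitution to equal the input-price ratio: MP_N/MP_M = w/r.
Here MP_N/MP_M = (1/4)·(M/N)/(3/4) = (1/3)·(M/N). Setting this equal to 4.32/100 = 0.0432 gives M = 0.1296N.
Substituting into y = 270: 2·N^(1/4)·(0.1296N)^(3/4) = 270.
Solving, N = 625 and M = 81.

N* = 625, M* = 81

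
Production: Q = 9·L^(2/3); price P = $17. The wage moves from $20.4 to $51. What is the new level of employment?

L* = 8

From P·MP_L = w with MP_L = 6·L^(-1/3), the labor demand is L(w) = (102/w)^(3).
At w = 20.4: L = 125. At w = 51: L = 8.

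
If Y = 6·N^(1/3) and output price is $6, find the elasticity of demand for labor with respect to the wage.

ε = -1.5

MP_N = (1/3)·6·N^(-2/3), so P·MP_N = w gives 12·N^(-2/3) = w.
Solving, N(w) = (12/w)^(3/2). This is a constant-elasticity form: N ∝ w^(−3/2), so ε = −3/2.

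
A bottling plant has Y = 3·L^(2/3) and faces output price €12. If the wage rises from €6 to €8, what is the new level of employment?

From P·MP_L = w with MP_L = 2·L^(-1/3), the labor demand is L(w) = (24/w)^(3).
At w = 6: L = 64. At w = 8: L = 27.

L* = 27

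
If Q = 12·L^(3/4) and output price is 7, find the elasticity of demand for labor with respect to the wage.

MP_L = (3/4)·12·L^(-1/4), so P·MP_L = w gives 63·L^(-1/4) = w.
Solving, L(w) = (63/w)^(4). This is a constant-elasticity form: L ∝ w^(−4), so ε = −4.

ε = -4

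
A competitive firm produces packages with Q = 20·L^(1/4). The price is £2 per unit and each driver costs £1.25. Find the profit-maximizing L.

MP_L = (1/4)·20·L^(-3/4) = 5·L^(-3/4).
Profit maximization for a price taker requires P·MP_L = w: 2·5·L^(-3/4) = 1.25.
So L^(-3/4) = 0.125, which gives L = 16.

L* = 16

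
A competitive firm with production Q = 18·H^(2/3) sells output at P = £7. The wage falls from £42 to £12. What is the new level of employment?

H* = 343

From P·MP_H = w with MP_H = 12·H^(-1/3), the labor demand is H(w) = (84/w)^(3).
At w = 42: H = 8. At w = 12: H = 343.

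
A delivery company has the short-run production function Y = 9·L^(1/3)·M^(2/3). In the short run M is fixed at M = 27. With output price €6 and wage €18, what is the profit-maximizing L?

L* = 27

With M = 27, MP_L = (1/3)·9·L^(-2/3)·27^(2/3) = 27·L^(-2/3).
Profit maximization for a price taker requires P·MP_L = w: 6·27·L^(-2/3) = 18.
So L^(-2/3) = 1/9, which gives L = 27.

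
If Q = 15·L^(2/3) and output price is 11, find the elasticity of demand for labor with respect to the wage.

MP_L = (2/3)·15·L^(-1/3), so P·MP_L = w gives 110·L^(-1/3) = w.
Solving, L(w) = (110/w)^(3). This is a constant-elasticity form: L ∝ w^(−3), so ε = −3.

ε = -3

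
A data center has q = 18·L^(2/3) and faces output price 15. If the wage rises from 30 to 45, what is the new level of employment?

L* = 64

From P·MP_L = w with MP_L = 12·L^(-1/3), the labor demand is L(w) = (180/w)^(3).
At w = 30: L = 216. At w = 45: L = 64.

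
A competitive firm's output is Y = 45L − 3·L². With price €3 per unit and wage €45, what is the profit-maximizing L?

L* = 5

The marginal product of L is MP_L = 45 − 6L.
A price-taking firm hires until the value of the marginal product equals the wage: P·MP_L = w, so 3·(45 − 6L) = 45.
Then 45 − 6L = 15, giving L = 5.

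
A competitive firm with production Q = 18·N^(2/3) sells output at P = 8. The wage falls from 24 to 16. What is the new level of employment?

N* = 216

From P·MP_N = w with MP_N = 12·N^(-1/3), the labor demand is N(w) = (96/w)^(3).
At w = 24: N = 64. At w = 16: N = 216.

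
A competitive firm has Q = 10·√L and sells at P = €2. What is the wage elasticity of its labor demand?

MP_L = (1/2)·10·L^(-1/2), so P·MP_L = w gives 10·L^(-1/2) = w.
Solving, L(w) = (10/w)^(2). This is a constant-elasticity form: L ∝ w^(−2), so ε = −2.

ε = -2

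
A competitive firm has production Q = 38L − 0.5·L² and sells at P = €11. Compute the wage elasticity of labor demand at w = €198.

From P·MP_L = w with MP_L = 38 − L, labor demand is L(w) = 38 − w/11.
dL/dw = −1/(11) = -1/11.
At w = 198, L = 20, so ε = (dL/dw)·(w/L) = (-1/11)·(198/20) = -0.9.

ε = -0.9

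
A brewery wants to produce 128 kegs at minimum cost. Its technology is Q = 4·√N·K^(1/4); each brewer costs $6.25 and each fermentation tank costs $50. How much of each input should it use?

N* = 256, K* = 16

Cost minimization requires the marginal rate of technical substitution to equal the input-price ratio: MP_N/MP_K = w/r.
Here MP_N/MP_K = (1/2)·(K/N)/(1/4) = 2·(K/N). Setting this equal to 6.25/50 = 0.125 gives K = 0.0625N.
Substituting into Q = 128: 4·N^(1/2)·(0.0625N)^(1/4) = 128.
Solving, N = 256 and K = 16.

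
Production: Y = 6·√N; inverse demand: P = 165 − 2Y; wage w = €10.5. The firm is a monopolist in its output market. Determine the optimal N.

N* = 36

Marginal revenue from the inverse demand is MR = 165 − 4Y.
The marginal product is MP_N = 3·N^(-1/2).
A monopolist hires until marginal revenue product equals the wage: MR·MP_N = w.
At N, Y = 6·√N. Substituting and solving: (165 − 24·√N)·3·N^(-1/2) = 10.5 gives N = 36.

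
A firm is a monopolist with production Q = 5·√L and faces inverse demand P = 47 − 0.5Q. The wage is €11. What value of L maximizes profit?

Marginal revenue from the inverse demand is MR = 47 − Q.
The marginal product is MP_L = 2.5·L^(-1/2).
A monopolist hires until marginal revenue product equals the wage: MR·MP_L = w.
At L, Q = 5·√L. Substituting and solving: (47 − 5·√L)·2.5·L^(-1/2) = 11 gives L = 25.

L* = 25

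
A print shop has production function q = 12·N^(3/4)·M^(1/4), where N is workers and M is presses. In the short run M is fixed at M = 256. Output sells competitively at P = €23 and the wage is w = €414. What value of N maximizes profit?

N* = 16

With M = 256, MP_N = (3/4)·12·N^(-1/4)·256^(1/4) = 36·N^(-1/4).
Profit maximization for a price taker requires P·MP_N = w: 23·36·N^(-1/4) = 414.
So N^(-1/4) = 0.5, which gives N = 16.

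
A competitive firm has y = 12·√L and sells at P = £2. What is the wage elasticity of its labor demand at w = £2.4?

ε = -2

MP_L = (1/2)·12·L^(-1/2), so P·MP_L = w gives 12·L^(-1/2) = w.
Solving, L(w) = (12/w)^(2). This is a constant-elasticity form: L ∝ w^(−2), so ε = −2.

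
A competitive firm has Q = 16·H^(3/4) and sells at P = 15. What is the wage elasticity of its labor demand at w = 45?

MP_H = (3/4)·16·H^(-1/4), so P·MP_H = w gives 180·H^(-1/4) = w.
Solving, H(w) = (180/w)^(4). This is a constant-elasticity form: H ∝ w^(−4), so ε = −4.

ε = -4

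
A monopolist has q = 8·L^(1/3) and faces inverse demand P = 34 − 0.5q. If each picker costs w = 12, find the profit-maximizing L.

L* = 8

Marginal revenue from the inverse demand is MR = 34 − q.
The marginal product is MP_L = (8/3)·L^(-2/3).
A monopolist hires until marginal revenue product equals the wage: MR·MP_L = w.
At L, q = 8·L^(1/3). Substituting and solving: (34 − 8·L^(1/3))·(8/3)·L^(-2/3) = 12 gives L = 8.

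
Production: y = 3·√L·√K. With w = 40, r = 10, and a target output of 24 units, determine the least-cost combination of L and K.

Cost minimization requires the marginal rate of technical substitution to equal the input-price ratio: MP_L/MP_K = w/r.
Here MP_L/MP_K = (1/2)·(K/L)/(1/2) = (K/L). Setting this equal to 40/10 = 4 gives K = 4L.
Substituting into y = 24: 3·L^(1/2)·(4L)^(1/2) = 24.
Solving, L = 4 and K = 16.

L* = 4, K* = 16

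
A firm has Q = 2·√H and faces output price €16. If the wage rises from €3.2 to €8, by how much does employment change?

From P·MP_H = w with MP_H = H^(-1/2), the labor demand is H(w) = (16/w)^(2).
At w = 3.2: H = 25. At w = 8: H = 4.
ΔH = 4 − 25 = -21.

ΔH = -21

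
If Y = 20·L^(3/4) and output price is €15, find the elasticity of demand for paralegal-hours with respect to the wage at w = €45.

MP_L = (3/4)·20·L^(-1/4), so P·MP_L = w gives 225·L^(-1/4) = w.
Solving, L(w) = (225/w)^(4). This is a constant-elasticity form: L ∝ w^(−4), so ε = −4.

ε = -4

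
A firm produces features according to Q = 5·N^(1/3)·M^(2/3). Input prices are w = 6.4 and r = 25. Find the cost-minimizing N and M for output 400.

N* = 125, M* = 64

Cost minimization requires the marginal rate of technical substitution to equal the input-price ratio: MP_N/MP_M = w/r.
Here MP_N/MP_M = (1/3)·(M/N)/(2/3) = 0.5·(M/N). Setting this equal to 6.4/25 = 0.256 gives M = 0.512N.
Substituting into Q = 400: 5·N^(1/3)·(0.512N)^(2/3) = 400.
Solving, N = 125 and M = 64.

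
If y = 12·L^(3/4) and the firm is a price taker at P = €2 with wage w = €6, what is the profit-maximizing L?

MP_L = (3/4)·12·L^(-1/4) = 9·L^(-1/4).
Profit maximization for a price taker requires P·MP_L = w: 2·9·L^(-1/4) = 6.
So L^(-1/4) = 1/3, which gives L = 81.

L* = 81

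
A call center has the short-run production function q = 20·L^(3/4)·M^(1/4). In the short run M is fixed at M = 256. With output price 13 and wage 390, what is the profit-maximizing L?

L* = 16

With M = 256, MP_L = (3/4)·20·L^(-1/4)·256^(1/4) = 60·L^(-1/4).
Profit maximization for a price taker requires P·MP_L = w: 13·60·L^(-1/4) = 390.
So L^(-1/4) = 0.5, which gives L = 16.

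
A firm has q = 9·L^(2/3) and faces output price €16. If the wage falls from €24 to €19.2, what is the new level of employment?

L* = 125

From P·MP_L = w with MP_L = 6·L^(-1/3), the labor demand is L(w) = (96/w)^(3).
At w = 24: L = 64. At w = 19.2: L = 125.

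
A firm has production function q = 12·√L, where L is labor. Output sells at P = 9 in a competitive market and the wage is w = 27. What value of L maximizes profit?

L* = 4

MP_L = (1/2)·12·L^(-1/2) = 6·L^(-1/2).
Profit maximization for a price taker requires P·MP_L = w: 9·6·L^(-1/2) = 27.
So L^(-1/2) = 0.5, which gives L = 4.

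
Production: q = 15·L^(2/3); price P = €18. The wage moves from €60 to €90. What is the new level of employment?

From P·MP_L = w with MP_L = 10·L^(-1/3), the labor demand is L(w) = (180/w)^(3).
At w = 60: L = 27. At w = 90: L = 8.

L* = 8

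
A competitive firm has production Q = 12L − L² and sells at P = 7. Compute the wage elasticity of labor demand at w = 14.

From P·MP_L = w with MP_L = 12 − 2L, labor demand is L(w) = (12 − w/7)/2.
dL/dw = −1/(14) = -1/14.
At w = 14, L = 5, so ε = (dL/dw)·(w/L) = (-1/14)·(14/5) = -0.2.

ε = -0.2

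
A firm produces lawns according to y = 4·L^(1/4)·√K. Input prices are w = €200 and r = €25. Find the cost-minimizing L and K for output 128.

L* = 16, K* = 256

Cost minimization requires the marginal rate of technical substitution to equal the input-price ratio: MP_L/MP_K = w/r.
Here MP_L/MP_K = (1/4)·(K/L)/(1/2) = 0.5·(K/L). Setting this equal to 200/25 = 8 gives K = 16L.
Substituting into y = 128: 4·L^(1/4)·(16L)^(1/2) = 128.
Solving, L = 16 and K = 256.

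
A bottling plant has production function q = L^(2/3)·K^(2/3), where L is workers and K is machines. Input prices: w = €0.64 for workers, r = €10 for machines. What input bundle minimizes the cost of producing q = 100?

Cost minimization requires the marginal rate of technical substitution to equal the input-price ratio: MP_L/MP_K = w/r.
Here MP_L/MP_K = (2/3)·(K/L)/(2/3) = (K/L). Setting this equal to 0.64/10 = 0.064 gives K = 0.064L.
Substituting into q = 100: L^(2/3)·(0.064L)^(2/3) = 100.
Solving, L = 125 and K = 8.

L* = 125, K* = 8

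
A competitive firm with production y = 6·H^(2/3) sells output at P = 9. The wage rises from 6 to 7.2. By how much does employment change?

ΔH = -91

From P·MP_H = w with MP_H = 4·H^(-1/3), the labor demand is H(w) = (36/w)^(3).
At w = 6: H = 216. At w = 7.2: H = 125.
ΔH = 125 − 216 = -91.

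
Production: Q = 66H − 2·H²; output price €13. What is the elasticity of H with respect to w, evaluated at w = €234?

ε = -0.375

From P·MP_H = w with MP_H = 66 − 4H, labor demand is H(w) = (66 − w/13)/4.
dH/dw = −1/(52) = -1/52.
At w = 234, H = 12, so ε = (dH/dw)·(w/H) = (-1/52)·(234/12) = -0.375.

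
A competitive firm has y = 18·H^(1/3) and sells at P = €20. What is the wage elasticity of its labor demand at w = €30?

MP_H = (1/3)·18·H^(-2/3), so P·MP_H = w gives 120·H^(-2/3) = w.
Solving, H(w) = (120/w)^(3/2). This is a constant-elasticity form: H ∝ w^(−3/2), so ε = −3/2.

ε = -1.5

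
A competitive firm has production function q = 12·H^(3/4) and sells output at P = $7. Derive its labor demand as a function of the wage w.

H(w) = (63/w)^(4)

MP_H = (3/4)·12·H^(-1/4) = 9·H^(-1/4).
Setting P·MP_H = w: 63·H^(-1/4) = w.
Solving for H: H^(-1/4) = w/63, so H = (63/w)^(4).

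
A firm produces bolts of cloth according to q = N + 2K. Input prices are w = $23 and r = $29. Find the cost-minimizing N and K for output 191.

N* = 0, K* = 95.5

The inputs are perfect substitutes, so the firm uses whichever has the lower cost per unit of output.
Cost per unit of output via N is 23; via K it is 14.5. K is cheaper.
Producing q = 191 with K alone: N = 0, K = 95.5.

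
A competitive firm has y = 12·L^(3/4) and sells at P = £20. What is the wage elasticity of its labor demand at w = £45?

ε = -4

MP_L = (3/4)·12·L^(-1/4), so P·MP_L = w gives 180·L^(-1/4) = w.
Solving, L(w) = (180/w)^(4). This is a constant-elasticity form: L ∝ w^(−4), so ε = −4.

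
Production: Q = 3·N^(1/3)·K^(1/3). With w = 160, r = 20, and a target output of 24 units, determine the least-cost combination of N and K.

N* = 8, K* = 64

Cost minimization requires the marginal rate of technical substitution to equal the input-price ratio: MP_N/MP_K = w/r.
Here MP_N/MP_K = (1/3)·(K/N)/(1/3) = (K/N). Setting this equal to 160/20 = 8 gives K = 8N.
Substituting into Q = 24: 3·N^(1/3)·(8N)^(1/3) = 24.
Solving, N = 8 and K = 64.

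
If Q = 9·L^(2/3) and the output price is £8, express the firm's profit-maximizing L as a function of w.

L(w) = 110592/w³

MP_L = (2/3)·9·L^(-1/3) = 6·L^(-1/3).
Setting P·MP_L = w: 48·L^(-1/3) = w.
Solving for L: L^(-1/3) = w/48, so L = (48/w)^(3).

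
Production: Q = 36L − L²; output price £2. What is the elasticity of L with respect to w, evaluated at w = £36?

From P·MP_L = w with MP_L = 36 − 2L, labor demand is L(w) = (36 − w/2)/2.
dL/dw = −1/(4) = -0.25.
At w = 36, L = 9, so ε = (dL/dw)·(w/L) = (-0.25)·(36/9) = -1.

ε = -1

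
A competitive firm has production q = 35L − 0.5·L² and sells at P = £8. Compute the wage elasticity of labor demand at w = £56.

ε = -0.25

From P·MP_L = w with MP_L = 35 − L, labor demand is L(w) = 35 − w/8.
dL/dw = −1/(8) = -0.125.
At w = 56, L = 28, so ε = (dL/dw)·(w/L) = (-0.125)·(56/28) = -0.25.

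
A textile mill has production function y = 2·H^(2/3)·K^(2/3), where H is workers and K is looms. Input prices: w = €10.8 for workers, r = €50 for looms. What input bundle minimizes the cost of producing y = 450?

H* = 125, K* = 27

Cost minimization requires the marginal rate of technical substitution to equal the input-price ratio: MP_H/MP_K = w/r.
Here MP_H/MP_K = (2/3)·(K/H)/(2/3) = (K/H). Setting this equal to 10.8/50 = 0.216 gives K = 0.216H.
Substituting into y = 450: 2·H^(2/3)·(0.216H)^(2/3) = 450.
Solving, H = 125 and K = 27.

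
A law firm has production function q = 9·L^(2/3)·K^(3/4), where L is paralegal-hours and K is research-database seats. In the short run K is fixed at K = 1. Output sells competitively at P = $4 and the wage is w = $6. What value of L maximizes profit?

L* = 64

With K = 1, MP_L = (2/3)·9·L^(-1/3)·1^(3/4) = 6·L^(-1/3).
Profit maximization for a price taker requires P·MP_L = w: 4·6·L^(-1/3) = 6.
So L^(-1/3) = 0.25, which gives L = 64.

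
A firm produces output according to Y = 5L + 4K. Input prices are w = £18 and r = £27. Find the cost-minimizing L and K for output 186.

The inputs are perfect substitutes, so the firm uses whichever has the lower cost per unit of output.
Cost per unit of output via L is w/5 = 3.6; via K it is r/4 = 6.75. L is cheaper.
Producing Y = 186 with L alone: L = 37.2, K = 0.

L* = 37.2, K* = 0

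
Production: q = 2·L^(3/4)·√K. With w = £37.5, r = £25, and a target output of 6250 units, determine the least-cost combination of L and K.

L* = 625, K* = 625

Cost minimization requires the marginal rate of technical substitution to equal the input-price ratio: MP_L/MP_K = w/r.
Here MP_L/MP_K = (3/4)·(K/L)/(1/2) = 1.5·(K/L). Setting this equal to 37.5/25 = 1.5 gives K = L.
Substituting into q = 6250: 2·L^(3/4)·(L)^(1/2) = 6250.
Solving, L = 625 and K = 625.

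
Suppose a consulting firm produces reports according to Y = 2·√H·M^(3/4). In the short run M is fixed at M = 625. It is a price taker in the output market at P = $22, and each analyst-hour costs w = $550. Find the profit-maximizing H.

H* = 25

With M = 625, MP_H = (1/2)·2·H^(-1/2)·625^(3/4) = 125·H^(-1/2).
Profit maximization for a price taker requires P·MP_H = w: 22·125·H^(-1/2) = 550.
So H^(-1/2) = 0.2, which gives H = 25.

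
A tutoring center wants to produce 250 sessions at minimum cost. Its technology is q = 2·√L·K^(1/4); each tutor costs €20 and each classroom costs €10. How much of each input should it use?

L* = 625, K* = 625

Cost minimization requires the marginal rate of technical substitution to equal the input-price ratio: MP_L/MP_K = w/r.
Here MP_L/MP_K = (1/2)·(K/L)/(1/4) = 2·(K/L). Setting this equal to 20/10 = 2 gives K = L.
Substituting into q = 250: 2·L^(1/2)·(L)^(1/4) = 250.
Solving, L = 625 and K = 625.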